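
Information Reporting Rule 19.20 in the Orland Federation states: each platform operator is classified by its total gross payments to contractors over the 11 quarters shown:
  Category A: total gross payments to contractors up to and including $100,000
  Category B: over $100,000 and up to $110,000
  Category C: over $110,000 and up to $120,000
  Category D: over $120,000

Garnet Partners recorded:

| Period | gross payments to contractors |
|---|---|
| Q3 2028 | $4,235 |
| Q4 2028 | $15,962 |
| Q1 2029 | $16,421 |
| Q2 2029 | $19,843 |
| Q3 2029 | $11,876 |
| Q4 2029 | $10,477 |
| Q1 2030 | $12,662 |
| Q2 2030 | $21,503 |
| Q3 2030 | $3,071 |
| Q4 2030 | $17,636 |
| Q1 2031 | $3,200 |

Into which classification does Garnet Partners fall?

Total gross payments to contractors: $4,235 + $15,962 + $16,421 + $19,843 + $11,876 + $10,477 + $12,662 + $21,503 + $3,071 + $17,636 + $3,200 = $136,886.
$136,886 > $120,000, so Category D applies.

Category D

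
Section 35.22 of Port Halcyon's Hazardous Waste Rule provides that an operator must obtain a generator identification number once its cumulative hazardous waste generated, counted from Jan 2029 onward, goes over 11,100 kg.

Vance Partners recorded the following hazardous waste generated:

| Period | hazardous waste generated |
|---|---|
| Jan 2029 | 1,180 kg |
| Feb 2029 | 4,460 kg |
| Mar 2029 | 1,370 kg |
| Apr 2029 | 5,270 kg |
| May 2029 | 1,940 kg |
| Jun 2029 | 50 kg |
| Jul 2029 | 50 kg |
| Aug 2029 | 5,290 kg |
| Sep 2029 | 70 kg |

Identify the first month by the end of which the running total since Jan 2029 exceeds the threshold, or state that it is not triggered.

Through Jan 2029: 1,180 kg
Through Feb 2029: 5,640 kg
Through Mar 2029: 7,010 kg
Through Apr 2029: 12,280 kg ← exceeds threshold

Apr 2029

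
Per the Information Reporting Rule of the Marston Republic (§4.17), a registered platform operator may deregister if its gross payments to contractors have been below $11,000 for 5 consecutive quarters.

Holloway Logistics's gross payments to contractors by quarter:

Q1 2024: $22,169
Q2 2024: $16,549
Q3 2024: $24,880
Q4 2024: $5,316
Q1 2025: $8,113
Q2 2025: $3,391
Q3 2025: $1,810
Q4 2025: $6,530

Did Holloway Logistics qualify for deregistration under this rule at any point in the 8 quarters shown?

Yes

Quarters below $11,000: Q4 2024, Q1 2025, Q2 2025, Q3 2025, Q4 2025.
Longest run of consecutive quarters below the threshold: 5.
5 ≥ 5, so Holloway Logistics became eligible.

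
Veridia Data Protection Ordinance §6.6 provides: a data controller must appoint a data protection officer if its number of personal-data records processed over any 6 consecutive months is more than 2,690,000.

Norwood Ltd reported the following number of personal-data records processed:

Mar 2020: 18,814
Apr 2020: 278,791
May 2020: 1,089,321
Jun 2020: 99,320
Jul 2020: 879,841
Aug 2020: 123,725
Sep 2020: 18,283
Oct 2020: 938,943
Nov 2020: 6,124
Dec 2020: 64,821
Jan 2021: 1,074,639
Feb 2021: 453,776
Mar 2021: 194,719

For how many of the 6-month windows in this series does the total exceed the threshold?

2

Mar 2020–Aug 2020: 18,814 + 278,791 + 1,089,321 + 99,320 + 879,841 + 123,725 = 2,489,812 (under)
Apr 2020–Sep 2020: 278,791 + 1,089,321 + 99,320 + 879,841 + 123,725 + 18,283 = 2,489,281 (under)
May 2020–Oct 2020: 1,089,321 + 99,320 + 879,841 + 123,725 + 18,283 + 938,943 = 3,149,433 (over)
Jun 2020–Nov 2020: 99,320 + 879,841 + 123,725 + 18,283 + 938,943 + 6,124 = 2,066,236 (under)
Jul 2020–Dec 2020: 879,841 + 123,725 + 18,283 + 938,943 + 6,124 + 64,821 = 2,031,737 (under)
Aug 2020–Jan 2021: 123,725 + 18,283 + 938,943 + 6,124 + 64,821 + 1,074,639 = 2,226,535 (under)
Sep 2020–Feb 2021: 18,283 + 938,943 + 6,124 + 64,821 + 1,074,639 + 453,776 = 2,556,586 (under)
Oct 2020–Mar 2021: 938,943 + 6,124 + 64,821 + 1,074,639 + 453,776 + 194,719 = 2,733,022 (over)
2 windows exceed the threshold.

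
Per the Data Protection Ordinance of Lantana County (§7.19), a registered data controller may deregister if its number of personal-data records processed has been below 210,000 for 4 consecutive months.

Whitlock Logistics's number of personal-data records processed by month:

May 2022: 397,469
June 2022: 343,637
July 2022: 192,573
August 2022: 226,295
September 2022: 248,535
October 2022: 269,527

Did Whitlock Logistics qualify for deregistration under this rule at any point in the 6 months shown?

No

Months below 210,000: July 2022.
Longest run of consecutive months below the threshold: 1.
1 < 4, so Whitlock Logistics never became eligible.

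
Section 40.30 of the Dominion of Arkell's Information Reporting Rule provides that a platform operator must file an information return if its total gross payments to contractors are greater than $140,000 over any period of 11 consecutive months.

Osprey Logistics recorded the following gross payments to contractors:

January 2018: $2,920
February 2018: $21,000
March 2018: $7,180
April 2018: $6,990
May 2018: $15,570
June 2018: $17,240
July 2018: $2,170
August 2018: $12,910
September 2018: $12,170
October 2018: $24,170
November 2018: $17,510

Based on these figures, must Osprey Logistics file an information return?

Total gross payments to contractors: $2,920 + $21,000 + $7,180 + $6,990 + $15,570 + $17,240 + $2,170 + $12,910 + $12,170 + $24,170 + $17,510 = $139,830.
$139,830 ≤ $140,000, so the threshold is not exceeded.

No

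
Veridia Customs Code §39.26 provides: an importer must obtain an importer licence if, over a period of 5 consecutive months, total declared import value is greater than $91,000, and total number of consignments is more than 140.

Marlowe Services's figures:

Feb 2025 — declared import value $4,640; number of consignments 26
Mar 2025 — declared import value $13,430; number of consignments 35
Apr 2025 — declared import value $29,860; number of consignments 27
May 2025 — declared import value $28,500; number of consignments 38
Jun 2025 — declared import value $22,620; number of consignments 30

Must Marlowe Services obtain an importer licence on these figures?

Total declared import value: $4,640 + $13,430 + $29,860 + $28,500 + $22,620 = $99,050 (> $91,000).
Total number of consignments: 26 + 35 + 27 + 38 + 30 = 156 (> 140).
The test is 'and': both thresholds are exceeded.

Yes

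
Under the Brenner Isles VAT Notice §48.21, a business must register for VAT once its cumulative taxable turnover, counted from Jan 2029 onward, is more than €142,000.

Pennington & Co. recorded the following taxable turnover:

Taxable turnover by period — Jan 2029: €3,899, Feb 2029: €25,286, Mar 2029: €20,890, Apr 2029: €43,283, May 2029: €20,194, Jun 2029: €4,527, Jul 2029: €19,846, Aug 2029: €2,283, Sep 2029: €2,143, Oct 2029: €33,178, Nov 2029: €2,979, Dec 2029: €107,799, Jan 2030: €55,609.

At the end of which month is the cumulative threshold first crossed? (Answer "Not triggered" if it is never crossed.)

Through Jan 2029: €3,899
Through Feb 2029: €29,185
Through Mar 2029: €50,075
Through Apr 2029: €93,358
Through May 2029: €113,552
Through Jun 2029: €118,079
Through Jul 2029: €137,925
Through Aug 2029: €140,208
Through Sep 2029: €142,351 ← exceeds threshold

Sep 2029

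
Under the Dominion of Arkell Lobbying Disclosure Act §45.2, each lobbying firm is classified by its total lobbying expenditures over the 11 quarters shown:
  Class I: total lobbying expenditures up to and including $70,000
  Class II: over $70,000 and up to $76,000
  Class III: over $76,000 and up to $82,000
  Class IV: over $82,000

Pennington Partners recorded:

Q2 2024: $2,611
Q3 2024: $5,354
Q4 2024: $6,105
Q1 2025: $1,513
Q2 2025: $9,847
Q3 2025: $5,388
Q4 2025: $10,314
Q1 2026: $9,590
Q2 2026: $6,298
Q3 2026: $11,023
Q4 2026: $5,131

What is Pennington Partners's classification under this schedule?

Class II

Total lobbying expenditures: $2,611 + $5,354 + $6,105 + $1,513 + $9,847 + $5,388 + $10,314 + $9,590 + $6,298 + $11,023 + $5,131 = $73,174.
$70,000 < $73,174 ≤ $76,000, so Class II applies.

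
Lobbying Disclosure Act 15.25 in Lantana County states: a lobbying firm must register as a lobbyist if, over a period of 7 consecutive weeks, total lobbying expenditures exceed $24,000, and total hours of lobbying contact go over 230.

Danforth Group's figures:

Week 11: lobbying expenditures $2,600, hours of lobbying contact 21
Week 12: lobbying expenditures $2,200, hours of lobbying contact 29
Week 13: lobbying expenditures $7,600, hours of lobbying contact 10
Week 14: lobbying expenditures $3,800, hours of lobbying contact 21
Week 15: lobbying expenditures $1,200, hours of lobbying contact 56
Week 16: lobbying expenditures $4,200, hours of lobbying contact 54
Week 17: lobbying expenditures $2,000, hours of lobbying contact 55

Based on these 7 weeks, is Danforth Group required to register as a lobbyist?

No

Total lobbying expenditures: $2,600 + $2,200 + $7,600 + $3,800 + $1,200 + $4,200 + $2,000 = $23,600 (≤ $24,000).
Total hours of lobbying contact: 21 + 29 + 10 + 21 + 56 + 54 + 55 = 246 (> 230).
The test is 'and': the rule requires both, and at least one is not exceeded.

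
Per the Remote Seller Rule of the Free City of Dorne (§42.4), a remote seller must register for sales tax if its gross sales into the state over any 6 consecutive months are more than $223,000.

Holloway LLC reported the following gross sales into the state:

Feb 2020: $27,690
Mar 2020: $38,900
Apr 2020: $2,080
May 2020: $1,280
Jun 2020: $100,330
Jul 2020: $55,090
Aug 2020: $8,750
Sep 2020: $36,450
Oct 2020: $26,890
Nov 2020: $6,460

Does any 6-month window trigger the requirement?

Yes

Feb 2020–Jul 2020: $27,690 + $38,900 + $2,080 + $1,280 + $100,330 + $55,090 = $225,370 (over)
Mar 2020–Aug 2020: $38,900 + $2,080 + $1,280 + $100,330 + $55,090 + $8,750 = $206,430 (under)
Apr 2020–Sep 2020: $2,080 + $1,280 + $100,330 + $55,090 + $8,750 + $36,450 = $203,980 (under)
May 2020–Oct 2020: $1,280 + $100,330 + $55,090 + $8,750 + $36,450 + $26,890 = $228,790 (over)
Jun 2020–Nov 2020: $100,330 + $55,090 + $8,750 + $36,450 + $26,890 + $6,460 = $233,970 (over)
At least one window exceeds $223,000.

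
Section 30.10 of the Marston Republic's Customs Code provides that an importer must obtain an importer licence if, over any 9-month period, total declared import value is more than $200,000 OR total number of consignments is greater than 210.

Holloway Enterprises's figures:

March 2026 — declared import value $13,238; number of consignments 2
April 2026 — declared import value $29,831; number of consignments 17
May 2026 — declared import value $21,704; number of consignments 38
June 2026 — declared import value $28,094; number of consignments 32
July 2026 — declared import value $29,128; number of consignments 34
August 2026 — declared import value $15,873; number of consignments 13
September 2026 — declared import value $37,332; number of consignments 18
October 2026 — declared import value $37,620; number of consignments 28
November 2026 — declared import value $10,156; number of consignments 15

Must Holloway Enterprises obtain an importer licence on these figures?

Total declared import value: $13,238 + $29,831 + $21,704 + $28,094 + $29,128 + $15,873 + $37,332 + $37,620 + $10,156 = $222,976 (> $200,000).
Total number of consignments: 2 + 17 + 38 + 32 + 34 + 13 + 18 + 28 + 15 = 197 (≤ 210).
The test is 'or': at least one threshold is exceeded.

Yes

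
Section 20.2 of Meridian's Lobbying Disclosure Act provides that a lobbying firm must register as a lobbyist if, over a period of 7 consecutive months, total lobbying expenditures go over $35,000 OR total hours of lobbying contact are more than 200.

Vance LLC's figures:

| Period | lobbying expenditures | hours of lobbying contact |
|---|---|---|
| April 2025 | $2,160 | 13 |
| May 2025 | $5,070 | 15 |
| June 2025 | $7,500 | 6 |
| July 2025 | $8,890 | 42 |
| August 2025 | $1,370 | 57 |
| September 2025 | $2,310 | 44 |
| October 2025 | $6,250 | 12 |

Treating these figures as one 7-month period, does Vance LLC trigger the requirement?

Total lobbying expenditures: $2,160 + $5,070 + $7,500 + $8,890 + $1,370 + $2,310 + $6,250 = $33,550 (≤ $35,000).
Total hours of lobbying contact: 13 + 15 + 6 + 42 + 57 + 44 + 12 = 189 (≤ 200).
The test is 'or': neither threshold is exceeded.

No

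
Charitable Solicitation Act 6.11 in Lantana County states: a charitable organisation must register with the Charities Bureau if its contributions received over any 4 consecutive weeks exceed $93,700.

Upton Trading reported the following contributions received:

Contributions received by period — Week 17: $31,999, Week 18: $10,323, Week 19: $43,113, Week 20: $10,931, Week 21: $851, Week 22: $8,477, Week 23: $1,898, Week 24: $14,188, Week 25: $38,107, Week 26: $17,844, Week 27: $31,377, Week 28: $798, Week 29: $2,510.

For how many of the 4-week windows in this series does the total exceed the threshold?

Week 17–Week 20: $31,999 + $10,323 + $43,113 + $10,931 = $96,366 (over)
Week 18–Week 21: $10,323 + $43,113 + $10,931 + $851 = $65,218 (under)
Week 19–Week 22: $43,113 + $10,931 + $851 + $8,477 = $63,372 (under)
Week 20–Week 23: $10,931 + $851 + $8,477 + $1,898 = $22,157 (under)
Week 21–Week 24: $851 + $8,477 + $1,898 + $14,188 = $25,414 (under)
Week 22–Week 25: $8,477 + $1,898 + $14,188 + $38,107 = $62,670 (under)
Week 23–Week 26: $1,898 + $14,188 + $38,107 + $17,844 = $72,037 (under)
Week 24–Week 27: $14,188 + $38,107 + $17,844 + $31,377 = $101,516 (over)
Week 25–Week 28: $38,107 + $17,844 + $31,377 + $798 = $88,126 (under)
Week 26–Week 29: $17,844 + $31,377 + $798 + $2,510 = $52,529 (under)
2 windows exceed the threshold.

2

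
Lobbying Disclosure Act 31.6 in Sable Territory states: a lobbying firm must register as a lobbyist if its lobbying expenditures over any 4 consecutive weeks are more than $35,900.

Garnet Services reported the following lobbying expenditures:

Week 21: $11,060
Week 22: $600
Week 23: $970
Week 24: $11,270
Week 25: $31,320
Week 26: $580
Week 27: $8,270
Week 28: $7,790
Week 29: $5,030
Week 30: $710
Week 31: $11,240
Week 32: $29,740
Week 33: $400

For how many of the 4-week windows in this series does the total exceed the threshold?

6

Week 21–Week 24: $11,060 + $600 + $970 + $11,270 = $23,900 (under)
Week 22–Week 25: $600 + $970 + $11,270 + $31,320 = $44,160 (over)
Week 23–Week 26: $970 + $11,270 + $31,320 + $580 = $44,140 (over)
Week 24–Week 27: $11,270 + $31,320 + $580 + $8,270 = $51,440 (over)
Week 25–Week 28: $31,320 + $580 + $8,270 + $7,790 = $47,960 (over)
Week 26–Week 29: $580 + $8,270 + $7,790 + $5,030 = $21,670 (under)
Week 27–Week 30: $8,270 + $7,790 + $5,030 + $710 = $21,800 (under)
Week 28–Week 31: $7,790 + $5,030 + $710 + $11,240 = $24,770 (under)
Week 29–Week 32: $5,030 + $710 + $11,240 + $29,740 = $46,720 (over)
Week 30–Week 33: $710 + $11,240 + $29,740 + $400 = $42,090 (over)
6 windows exceed the threshold.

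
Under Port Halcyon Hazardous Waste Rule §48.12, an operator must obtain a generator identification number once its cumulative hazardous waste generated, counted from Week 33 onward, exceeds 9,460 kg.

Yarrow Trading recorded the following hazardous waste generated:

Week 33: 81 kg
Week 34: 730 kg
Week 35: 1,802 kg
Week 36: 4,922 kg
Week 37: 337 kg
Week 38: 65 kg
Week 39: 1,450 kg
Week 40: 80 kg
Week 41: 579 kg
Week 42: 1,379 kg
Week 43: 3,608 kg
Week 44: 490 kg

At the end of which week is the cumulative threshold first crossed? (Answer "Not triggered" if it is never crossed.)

Week 40

Through Week 33: 81 kg
Through Week 34: 811 kg
Through Week 35: 2,613 kg
Through Week 36: 7,535 kg
Through Week 37: 7,872 kg
Through Week 38: 7,937 kg
Through Week 39: 9,387 kg
Through Week 40: 9,467 kg ← exceeds threshold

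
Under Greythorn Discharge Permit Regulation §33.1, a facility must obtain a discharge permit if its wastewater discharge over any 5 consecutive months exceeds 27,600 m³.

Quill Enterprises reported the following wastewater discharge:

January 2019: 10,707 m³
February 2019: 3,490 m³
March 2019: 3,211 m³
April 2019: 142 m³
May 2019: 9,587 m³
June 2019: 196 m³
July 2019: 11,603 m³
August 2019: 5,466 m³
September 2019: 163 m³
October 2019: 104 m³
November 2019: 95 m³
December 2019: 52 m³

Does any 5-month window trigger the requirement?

No

January 2019–May 2019: 10,707 m³ + 3,490 m³ + 3,211 m³ + 142 m³ + 9,587 m³ = 27,137 m³ (under)
February 2019–June 2019: 3,490 m³ + 3,211 m³ + 142 m³ + 9,587 m³ + 196 m³ = 16,626 m³ (under)
March 2019–July 2019: 3,211 m³ + 142 m³ + 9,587 m³ + 196 m³ + 11,603 m³ = 24,739 m³ (under)
April 2019–August 2019: 142 m³ + 9,587 m³ + 196 m³ + 11,603 m³ + 5,466 m³ = 26,994 m³ (under)
May 2019–September 2019: 9,587 m³ + 196 m³ + 11,603 m³ + 5,466 m³ + 163 m³ = 27,015 m³ (under)
June 2019–October 2019: 196 m³ + 11,603 m³ + 5,466 m³ + 163 m³ + 104 m³ = 17,532 m³ (under)
July 2019–November 2019: 11,603 m³ + 5,466 m³ + 163 m³ + 104 m³ + 95 m³ = 17,431 m³ (under)
August 2019–December 2019: 5,466 m³ + 163 m³ + 104 m³ + 95 m³ + 52 m³ = 5,880 m³ (under)
No window exceeds 27,600 m³.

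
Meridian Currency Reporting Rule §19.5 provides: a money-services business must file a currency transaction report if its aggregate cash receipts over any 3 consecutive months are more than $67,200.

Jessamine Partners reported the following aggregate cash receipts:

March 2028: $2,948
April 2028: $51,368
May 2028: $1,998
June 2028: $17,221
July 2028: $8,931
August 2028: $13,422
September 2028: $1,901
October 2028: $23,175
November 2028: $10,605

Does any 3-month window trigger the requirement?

March 2028–May 2028: $2,948 + $51,368 + $1,998 = $56,314 (under)
April 2028–June 2028: $51,368 + $1,998 + $17,221 = $70,587 (over)
May 2028–July 2028: $1,998 + $17,221 + $8,931 = $28,150 (under)
June 2028–August 2028: $17,221 + $8,931 + $13,422 = $39,574 (under)
July 2028–September 2028: $8,931 + $13,422 + $1,901 = $24,254 (under)
August 2028–October 2028: $13,422 + $1,901 + $23,175 = $38,498 (under)
September 2028–November 2028: $1,901 + $23,175 + $10,605 = $35,681 (under)
At least one window exceeds $67,200.

Yes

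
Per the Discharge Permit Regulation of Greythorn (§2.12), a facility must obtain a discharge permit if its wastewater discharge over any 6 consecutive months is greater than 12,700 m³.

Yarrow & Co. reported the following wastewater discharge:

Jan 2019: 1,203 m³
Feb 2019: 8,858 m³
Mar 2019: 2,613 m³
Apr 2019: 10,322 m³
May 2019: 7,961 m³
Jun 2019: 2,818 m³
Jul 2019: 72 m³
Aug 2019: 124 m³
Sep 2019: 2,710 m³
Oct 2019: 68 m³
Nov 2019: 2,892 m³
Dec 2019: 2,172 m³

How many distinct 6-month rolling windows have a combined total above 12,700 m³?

Jan 2019–Jun 2019: 1,203 m³ + 8,858 m³ + 2,613 m³ + 10,322 m³ + 7,961 m³ + 2,818 m³ = 33,775 m³ (over)
Feb 2019–Jul 2019: 8,858 m³ + 2,613 m³ + 10,322 m³ + 7,961 m³ + 2,818 m³ + 72 m³ = 32,644 m³ (over)
Mar 2019–Aug 2019: 2,613 m³ + 10,322 m³ + 7,961 m³ + 2,818 m³ + 72 m³ + 124 m³ = 23,910 m³ (over)
Apr 2019–Sep 2019: 10,322 m³ + 7,961 m³ + 2,818 m³ + 72 m³ + 124 m³ + 2,710 m³ = 24,007 m³ (over)
May 2019–Oct 2019: 7,961 m³ + 2,818 m³ + 72 m³ + 124 m³ + 2,710 m³ + 68 m³ = 13,753 m³ (over)
Jun 2019–Nov 2019: 2,818 m³ + 72 m³ + 124 m³ + 2,710 m³ + 68 m³ + 2,892 m³ = 8,684 m³ (under)
Jul 2019–Dec 2019: 72 m³ + 124 m³ + 2,710 m³ + 68 m³ + 2,892 m³ + 2,172 m³ = 8,038 m³ (under)
5 windows exceed the threshold.

5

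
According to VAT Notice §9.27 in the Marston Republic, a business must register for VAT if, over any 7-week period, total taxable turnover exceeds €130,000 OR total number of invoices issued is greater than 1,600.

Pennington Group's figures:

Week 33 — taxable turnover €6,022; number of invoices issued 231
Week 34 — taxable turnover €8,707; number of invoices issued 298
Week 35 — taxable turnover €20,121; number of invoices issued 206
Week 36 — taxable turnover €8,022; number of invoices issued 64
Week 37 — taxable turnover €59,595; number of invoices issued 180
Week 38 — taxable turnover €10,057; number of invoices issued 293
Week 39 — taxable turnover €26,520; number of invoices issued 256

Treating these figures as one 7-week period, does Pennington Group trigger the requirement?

Total taxable turnover: €6,022 + €8,707 + €20,121 + €8,022 + €59,595 + €10,057 + €26,520 = €139,044 (> €130,000).
Total number of invoices issued: 231 + 298 + 206 + 64 + 180 + 293 + 256 = 1,528 (≤ 1,600).
The test is 'or': at least one threshold is exceeded.

Yes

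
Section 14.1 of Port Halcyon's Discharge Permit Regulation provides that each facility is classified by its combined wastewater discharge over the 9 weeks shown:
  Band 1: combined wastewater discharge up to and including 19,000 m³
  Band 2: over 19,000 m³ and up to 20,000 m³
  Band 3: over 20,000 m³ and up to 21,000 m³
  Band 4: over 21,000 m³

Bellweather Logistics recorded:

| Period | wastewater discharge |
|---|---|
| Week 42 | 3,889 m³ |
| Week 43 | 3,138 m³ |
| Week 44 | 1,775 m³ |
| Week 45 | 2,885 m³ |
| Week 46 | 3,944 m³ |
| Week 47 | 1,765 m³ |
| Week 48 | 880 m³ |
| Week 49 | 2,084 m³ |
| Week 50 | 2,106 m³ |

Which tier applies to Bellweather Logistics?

Band 4

Combined wastewater discharge: 3,889 m³ + 3,138 m³ + 1,775 m³ + 2,885 m³ + 3,944 m³ + 1,765 m³ + 880 m³ + 2,084 m³ + 2,106 m³ = 22,466 m³.
22,466 m³ > 21,000 m³, so Band 4 applies.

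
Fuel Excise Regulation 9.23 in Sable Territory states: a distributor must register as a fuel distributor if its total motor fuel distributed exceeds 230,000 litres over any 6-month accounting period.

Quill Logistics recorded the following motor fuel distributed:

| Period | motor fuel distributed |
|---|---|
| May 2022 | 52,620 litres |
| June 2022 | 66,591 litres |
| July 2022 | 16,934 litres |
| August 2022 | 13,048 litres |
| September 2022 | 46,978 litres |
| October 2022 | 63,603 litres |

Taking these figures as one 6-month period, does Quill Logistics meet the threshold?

Yes

Total motor fuel distributed: 52,620 litres + 66,591 litres + 16,934 litres + 13,048 litres + 46,978 litres + 63,603 litres = 259,774 litres.
259,774 litres > 230,000 litres, so the threshold is exceeded.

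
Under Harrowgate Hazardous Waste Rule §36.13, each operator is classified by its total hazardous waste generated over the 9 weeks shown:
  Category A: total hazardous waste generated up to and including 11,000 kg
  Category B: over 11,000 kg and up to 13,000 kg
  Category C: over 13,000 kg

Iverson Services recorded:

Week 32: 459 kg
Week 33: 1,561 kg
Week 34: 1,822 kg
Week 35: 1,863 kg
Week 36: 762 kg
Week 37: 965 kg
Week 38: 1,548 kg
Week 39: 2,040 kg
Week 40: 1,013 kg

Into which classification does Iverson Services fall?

Total hazardous waste generated: 459 kg + 1,561 kg + 1,822 kg + 1,863 kg + 762 kg + 965 kg + 1,548 kg + 2,040 kg + 1,013 kg = 12,033 kg.
11,000 kg < 12,033 kg ≤ 13,000 kg, so Category B applies.

Category B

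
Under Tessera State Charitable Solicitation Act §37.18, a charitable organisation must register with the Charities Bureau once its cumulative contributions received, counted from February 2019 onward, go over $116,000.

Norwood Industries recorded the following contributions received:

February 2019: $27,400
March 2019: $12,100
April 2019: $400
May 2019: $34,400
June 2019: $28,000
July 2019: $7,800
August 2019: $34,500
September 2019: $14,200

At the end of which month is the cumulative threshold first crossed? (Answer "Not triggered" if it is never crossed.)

August 2019

Through February 2019: $27,400
Through March 2019: $39,500
Through April 2019: $39,900
Through May 2019: $74,300
Through June 2019: $102,300
Through July 2019: $110,100
Through August 2019: $144,600 ← exceeds threshold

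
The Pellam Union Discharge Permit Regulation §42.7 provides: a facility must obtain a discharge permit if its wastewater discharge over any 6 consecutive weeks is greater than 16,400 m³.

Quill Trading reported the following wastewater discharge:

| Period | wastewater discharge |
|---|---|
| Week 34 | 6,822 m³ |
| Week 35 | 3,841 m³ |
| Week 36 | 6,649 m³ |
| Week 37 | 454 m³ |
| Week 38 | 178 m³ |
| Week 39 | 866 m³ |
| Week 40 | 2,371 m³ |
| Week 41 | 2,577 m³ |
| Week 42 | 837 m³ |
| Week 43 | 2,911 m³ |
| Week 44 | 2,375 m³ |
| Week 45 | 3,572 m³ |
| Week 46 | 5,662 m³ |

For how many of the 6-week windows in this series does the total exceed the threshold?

Week 34–Week 39: 6,822 m³ + 3,841 m³ + 6,649 m³ + 454 m³ + 178 m³ + 866 m³ = 18,810 m³ (over)
Week 35–Week 40: 3,841 m³ + 6,649 m³ + 454 m³ + 178 m³ + 866 m³ + 2,371 m³ = 14,359 m³ (under)
Week 36–Week 41: 6,649 m³ + 454 m³ + 178 m³ + 866 m³ + 2,371 m³ + 2,577 m³ = 13,095 m³ (under)
Week 37–Week 42: 454 m³ + 178 m³ + 866 m³ + 2,371 m³ + 2,577 m³ + 837 m³ = 7,283 m³ (under)
Week 38–Week 43: 178 m³ + 866 m³ + 2,371 m³ + 2,577 m³ + 837 m³ + 2,911 m³ = 9,740 m³ (under)
Week 39–Week 44: 866 m³ + 2,371 m³ + 2,577 m³ + 837 m³ + 2,911 m³ + 2,375 m³ = 11,937 m³ (under)
Week 40–Week 45: 2,371 m³ + 2,577 m³ + 837 m³ + 2,911 m³ + 2,375 m³ + 3,572 m³ = 14,643 m³ (under)
Week 41–Week 46: 2,577 m³ + 837 m³ + 2,911 m³ + 2,375 m³ + 3,572 m³ + 5,662 m³ = 17,934 m³ (over)
2 windows exceed the threshold.

2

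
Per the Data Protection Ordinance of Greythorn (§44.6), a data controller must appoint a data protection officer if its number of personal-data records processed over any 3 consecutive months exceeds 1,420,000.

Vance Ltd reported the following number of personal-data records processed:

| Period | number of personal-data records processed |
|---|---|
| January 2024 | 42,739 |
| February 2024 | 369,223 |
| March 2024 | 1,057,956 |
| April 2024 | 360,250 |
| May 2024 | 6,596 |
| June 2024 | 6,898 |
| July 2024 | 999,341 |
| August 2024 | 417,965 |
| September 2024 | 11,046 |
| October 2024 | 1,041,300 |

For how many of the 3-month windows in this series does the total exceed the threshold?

January 2024–March 2024: 42,739 + 369,223 + 1,057,956 = 1,469,918 (over)
February 2024–April 2024: 369,223 + 1,057,956 + 360,250 = 1,787,429 (over)
March 2024–May 2024: 1,057,956 + 360,250 + 6,596 = 1,424,802 (over)
April 2024–June 2024: 360,250 + 6,596 + 6,898 = 373,744 (under)
May 2024–July 2024: 6,596 + 6,898 + 999,341 = 1,012,835 (under)
June 2024–August 2024: 6,898 + 999,341 + 417,965 = 1,424,204 (over)
July 2024–September 2024: 999,341 + 417,965 + 11,046 = 1,428,352 (over)
August 2024–October 2024: 417,965 + 11,046 + 1,041,300 = 1,470,311 (over)
6 windows exceed the threshold.

6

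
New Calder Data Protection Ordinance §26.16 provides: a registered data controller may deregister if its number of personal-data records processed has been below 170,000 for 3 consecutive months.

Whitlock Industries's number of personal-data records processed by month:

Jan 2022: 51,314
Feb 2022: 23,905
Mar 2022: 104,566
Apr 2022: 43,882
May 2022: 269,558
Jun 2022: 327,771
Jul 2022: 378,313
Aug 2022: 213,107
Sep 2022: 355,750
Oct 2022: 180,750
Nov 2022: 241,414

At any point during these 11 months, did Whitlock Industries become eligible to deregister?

Months below 170,000: Jan 2022, Feb 2022, Mar 2022, Apr 2022.
Longest run of consecutive months below the threshold: 4.
4 ≥ 3, so Whitlock Industries became eligible.

Yes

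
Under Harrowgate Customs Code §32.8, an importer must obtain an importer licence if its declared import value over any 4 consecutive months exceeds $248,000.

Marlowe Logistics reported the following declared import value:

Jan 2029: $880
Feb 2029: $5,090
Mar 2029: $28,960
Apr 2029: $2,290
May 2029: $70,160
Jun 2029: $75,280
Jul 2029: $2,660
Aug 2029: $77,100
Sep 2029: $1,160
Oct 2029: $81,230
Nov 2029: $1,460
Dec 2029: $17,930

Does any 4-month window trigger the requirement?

Jan 2029–Apr 2029: $880 + $5,090 + $28,960 + $2,290 = $37,220 (under)
Feb 2029–May 2029: $5,090 + $28,960 + $2,290 + $70,160 = $106,500 (under)
Mar 2029–Jun 2029: $28,960 + $2,290 + $70,160 + $75,280 = $176,690 (under)
Apr 2029–Jul 2029: $2,290 + $70,160 + $75,280 + $2,660 = $150,390 (under)
May 2029–Aug 2029: $70,160 + $75,280 + $2,660 + $77,100 = $225,200 (under)
Jun 2029–Sep 2029: $75,280 + $2,660 + $77,100 + $1,160 = $156,200 (under)
Jul 2029–Oct 2029: $2,660 + $77,100 + $1,160 + $81,230 = $162,150 (under)
Aug 2029–Nov 2029: $77,100 + $1,160 + $81,230 + $1,460 = $160,950 (under)
Sep 2029–Dec 2029: $1,160 + $81,230 + $1,460 + $17,930 = $101,780 (under)
No window exceeds $248,000.

No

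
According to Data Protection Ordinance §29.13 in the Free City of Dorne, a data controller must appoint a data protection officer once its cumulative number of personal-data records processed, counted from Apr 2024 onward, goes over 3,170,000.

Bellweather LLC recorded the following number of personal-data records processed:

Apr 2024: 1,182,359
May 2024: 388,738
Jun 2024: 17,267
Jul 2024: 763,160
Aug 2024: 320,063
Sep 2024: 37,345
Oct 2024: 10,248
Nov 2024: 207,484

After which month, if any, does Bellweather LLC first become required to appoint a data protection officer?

Through Apr 2024: 1,182,359
Through May 2024: 1,571,097
Through Jun 2024: 1,588,364
Through Jul 2024: 2,351,524
Through Aug 2024: 2,671,587
Through Sep 2024: 2,708,932
Through Oct 2024: 2,719,180
Through Nov 2024: 2,926,664
Final cumulative total 2,926,664 ≤ 3,170,000; the threshold is never exceeded.

Not triggered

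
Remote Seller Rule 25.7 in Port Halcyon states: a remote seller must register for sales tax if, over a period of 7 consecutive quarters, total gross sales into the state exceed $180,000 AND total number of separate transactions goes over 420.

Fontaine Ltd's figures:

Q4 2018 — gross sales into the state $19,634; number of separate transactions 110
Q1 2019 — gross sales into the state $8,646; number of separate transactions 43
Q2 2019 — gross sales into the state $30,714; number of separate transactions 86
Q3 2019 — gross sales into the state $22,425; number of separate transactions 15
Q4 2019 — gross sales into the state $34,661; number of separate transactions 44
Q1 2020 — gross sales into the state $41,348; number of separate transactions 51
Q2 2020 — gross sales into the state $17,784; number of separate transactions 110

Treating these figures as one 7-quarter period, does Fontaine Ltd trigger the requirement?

No

Total gross sales into the state: $19,634 + $8,646 + $30,714 + $22,425 + $34,661 + $41,348 + $17,784 = $175,212 (≤ $180,000).
Total number of separate transactions: 110 + 43 + 86 + 15 + 44 + 51 + 110 = 459 (> 420).
The test is 'and': the rule requires both, and at least one is not exceeded.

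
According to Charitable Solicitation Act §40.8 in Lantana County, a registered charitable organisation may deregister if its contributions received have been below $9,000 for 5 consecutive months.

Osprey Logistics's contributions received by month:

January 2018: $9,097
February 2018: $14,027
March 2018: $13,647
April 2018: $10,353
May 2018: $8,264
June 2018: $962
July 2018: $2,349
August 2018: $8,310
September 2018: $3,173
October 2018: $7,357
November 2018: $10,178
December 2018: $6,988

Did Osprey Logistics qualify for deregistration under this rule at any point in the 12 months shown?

Yes

Months below $9,000: May 2018, June 2018, July 2018, August 2018, September 2018, October 2018, December 2018.
Longest run of consecutive months below the threshold: 6.
6 ≥ 5, so Osprey Logistics became eligible.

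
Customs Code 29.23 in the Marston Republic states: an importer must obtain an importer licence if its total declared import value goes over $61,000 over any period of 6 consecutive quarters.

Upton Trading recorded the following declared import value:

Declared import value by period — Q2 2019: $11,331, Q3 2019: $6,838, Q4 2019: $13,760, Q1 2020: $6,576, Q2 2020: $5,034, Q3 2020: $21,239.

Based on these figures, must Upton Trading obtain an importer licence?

Total declared import value: $11,331 + $6,838 + $13,760 + $6,576 + $5,034 + $21,239 = $64,778.
$64,778 > $61,000, so the threshold is exceeded.

Yes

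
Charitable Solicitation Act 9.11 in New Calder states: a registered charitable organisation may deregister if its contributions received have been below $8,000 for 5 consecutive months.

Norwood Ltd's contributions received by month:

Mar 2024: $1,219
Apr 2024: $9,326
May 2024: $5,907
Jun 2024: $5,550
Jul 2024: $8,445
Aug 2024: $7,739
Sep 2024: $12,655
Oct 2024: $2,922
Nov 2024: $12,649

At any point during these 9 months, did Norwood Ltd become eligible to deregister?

No

Months below $8,000: Mar 2024, May 2024, Jun 2024, Aug 2024, Oct 2024.
Longest run of consecutive months below the threshold: 2.
2 < 5, so Norwood Ltd never became eligible.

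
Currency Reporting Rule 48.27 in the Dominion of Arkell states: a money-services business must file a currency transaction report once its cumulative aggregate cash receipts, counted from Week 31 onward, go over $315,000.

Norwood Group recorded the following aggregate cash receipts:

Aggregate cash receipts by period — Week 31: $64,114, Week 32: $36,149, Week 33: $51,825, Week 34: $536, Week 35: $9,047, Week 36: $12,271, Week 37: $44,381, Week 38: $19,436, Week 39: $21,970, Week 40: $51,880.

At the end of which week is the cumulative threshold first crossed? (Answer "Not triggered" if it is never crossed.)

Not triggered

Through Week 31: $64,114
Through Week 32: $100,263
Through Week 33: $152,088
Through Week 34: $152,624
Through Week 35: $161,671
Through Week 36: $173,942
Through Week 37: $218,323
Through Week 38: $237,759
Through Week 39: $259,729
Through Week 40: $311,609
Final cumulative total $311,609 ≤ $315,000; the threshold is never exceeded.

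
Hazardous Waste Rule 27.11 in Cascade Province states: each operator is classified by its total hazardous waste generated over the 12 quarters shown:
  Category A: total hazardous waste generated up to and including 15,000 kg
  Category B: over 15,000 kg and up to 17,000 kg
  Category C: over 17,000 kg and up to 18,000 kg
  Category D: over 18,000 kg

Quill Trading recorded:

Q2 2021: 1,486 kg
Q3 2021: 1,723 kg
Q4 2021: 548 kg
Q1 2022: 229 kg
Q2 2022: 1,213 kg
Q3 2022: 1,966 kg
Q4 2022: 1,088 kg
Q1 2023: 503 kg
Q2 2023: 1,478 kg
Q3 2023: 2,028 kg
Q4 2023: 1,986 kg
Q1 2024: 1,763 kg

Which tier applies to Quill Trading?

Total hazardous waste generated: 1,486 kg + 1,723 kg + 548 kg + 229 kg + 1,213 kg + 1,966 kg + 1,088 kg + 503 kg + 1,478 kg + 2,028 kg + 1,986 kg + 1,763 kg = 16,011 kg.
15,000 kg < 16,011 kg ≤ 17,000 kg, so Category B applies.

Category B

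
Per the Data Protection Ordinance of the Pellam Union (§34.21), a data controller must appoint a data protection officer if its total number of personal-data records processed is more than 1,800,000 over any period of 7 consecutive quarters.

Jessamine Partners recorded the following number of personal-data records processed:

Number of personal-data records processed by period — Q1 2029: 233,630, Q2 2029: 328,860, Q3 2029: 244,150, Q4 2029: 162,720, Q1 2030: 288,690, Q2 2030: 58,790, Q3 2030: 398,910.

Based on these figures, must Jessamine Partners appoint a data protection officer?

No

Total number of personal-data records processed: 233,630 + 328,860 + 244,150 + 162,720 + 288,690 + 58,790 + 398,910 = 1,715,750.
1,715,750 ≤ 1,800,000, so the threshold is not exceeded.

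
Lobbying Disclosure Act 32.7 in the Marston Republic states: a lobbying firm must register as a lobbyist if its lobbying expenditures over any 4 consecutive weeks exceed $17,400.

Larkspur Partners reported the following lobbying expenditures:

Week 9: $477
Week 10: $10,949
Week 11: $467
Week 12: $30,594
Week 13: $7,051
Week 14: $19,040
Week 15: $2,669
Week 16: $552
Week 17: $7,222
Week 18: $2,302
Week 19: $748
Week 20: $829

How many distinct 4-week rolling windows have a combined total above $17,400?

6

Week 9–Week 12: $477 + $10,949 + $467 + $30,594 = $42,487 (over)
Week 10–Week 13: $10,949 + $467 + $30,594 + $7,051 = $49,061 (over)
Week 11–Week 14: $467 + $30,594 + $7,051 + $19,040 = $57,152 (over)
Week 12–Week 15: $30,594 + $7,051 + $19,040 + $2,669 = $59,354 (over)
Week 13–Week 16: $7,051 + $19,040 + $2,669 + $552 = $29,312 (over)
Week 14–Week 17: $19,040 + $2,669 + $552 + $7,222 = $29,483 (over)
Week 15–Week 18: $2,669 + $552 + $7,222 + $2,302 = $12,745 (under)
Week 16–Week 19: $552 + $7,222 + $2,302 + $748 = $10,824 (under)
Week 17–Week 20: $7,222 + $2,302 + $748 + $829 = $11,101 (under)
6 windows exceed the threshold.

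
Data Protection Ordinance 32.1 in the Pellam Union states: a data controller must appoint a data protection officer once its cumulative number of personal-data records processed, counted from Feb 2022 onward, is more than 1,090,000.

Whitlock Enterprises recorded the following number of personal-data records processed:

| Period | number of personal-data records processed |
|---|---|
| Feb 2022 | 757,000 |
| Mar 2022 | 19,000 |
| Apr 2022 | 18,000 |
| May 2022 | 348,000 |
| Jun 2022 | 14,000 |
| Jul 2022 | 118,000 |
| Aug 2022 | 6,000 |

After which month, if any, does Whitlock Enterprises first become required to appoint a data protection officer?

May 2022

Through Feb 2022: 757,000
Through Mar 2022: 776,000
Through Apr 2022: 794,000
Through May 2022: 1,142,000 ← exceeds threshold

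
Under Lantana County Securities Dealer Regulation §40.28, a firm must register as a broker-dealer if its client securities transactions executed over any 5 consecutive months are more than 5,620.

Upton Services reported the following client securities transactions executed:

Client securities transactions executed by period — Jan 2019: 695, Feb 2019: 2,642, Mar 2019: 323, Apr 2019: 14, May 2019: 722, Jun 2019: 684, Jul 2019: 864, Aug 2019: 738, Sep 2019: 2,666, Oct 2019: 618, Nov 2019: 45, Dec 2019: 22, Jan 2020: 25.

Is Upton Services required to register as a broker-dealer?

Jan 2019–May 2019: 695 + 2,642 + 323 + 14 + 722 = 4,396 (under)
Feb 2019–Jun 2019: 2,642 + 323 + 14 + 722 + 684 = 4,385 (under)
Mar 2019–Jul 2019: 323 + 14 + 722 + 684 + 864 = 2,607 (under)
Apr 2019–Aug 2019: 14 + 722 + 684 + 864 + 738 = 3,022 (under)
May 2019–Sep 2019: 722 + 684 + 864 + 738 + 2,666 = 5,674 (over)
Jun 2019–Oct 2019: 684 + 864 + 738 + 2,666 + 618 = 5,570 (under)
Jul 2019–Nov 2019: 864 + 738 + 2,666 + 618 + 45 = 4,931 (under)
Aug 2019–Dec 2019: 738 + 2,666 + 618 + 45 + 22 = 4,089 (under)
Sep 2019–Jan 2020: 2,666 + 618 + 45 + 22 + 25 = 3,376 (under)
At least one window exceeds 5,620.

Yes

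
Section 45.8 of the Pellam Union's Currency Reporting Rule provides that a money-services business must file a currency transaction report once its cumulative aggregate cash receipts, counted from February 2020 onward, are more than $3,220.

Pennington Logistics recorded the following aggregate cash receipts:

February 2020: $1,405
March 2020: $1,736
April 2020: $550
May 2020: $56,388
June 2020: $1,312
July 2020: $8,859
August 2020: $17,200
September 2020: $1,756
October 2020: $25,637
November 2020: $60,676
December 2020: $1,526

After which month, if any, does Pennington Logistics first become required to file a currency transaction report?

April 2020

Through February 2020: $1,405
Through March 2020: $3,141
Through April 2020: $3,691 ← exceeds threshold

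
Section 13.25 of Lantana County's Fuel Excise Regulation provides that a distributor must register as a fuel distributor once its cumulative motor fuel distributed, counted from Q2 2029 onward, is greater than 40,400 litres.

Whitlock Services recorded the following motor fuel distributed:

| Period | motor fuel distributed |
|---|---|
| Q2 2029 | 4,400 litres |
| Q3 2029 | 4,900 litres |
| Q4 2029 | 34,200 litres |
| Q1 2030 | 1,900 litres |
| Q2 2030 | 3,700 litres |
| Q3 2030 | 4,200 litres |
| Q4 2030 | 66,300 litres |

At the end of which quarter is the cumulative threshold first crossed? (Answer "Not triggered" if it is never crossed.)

Q4 2029

Through Q2 2029: 4,400 litres
Through Q3 2029: 9,300 litres
Through Q4 2029: 43,500 litres ← exceeds threshold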